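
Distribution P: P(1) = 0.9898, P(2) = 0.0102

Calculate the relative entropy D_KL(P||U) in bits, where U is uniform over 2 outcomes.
0.9179 bits

U(i) = 1/2 for all i

D_KL(P||U) = Σ P(x) log₂(P(x) / (1/2))
           = Σ P(x) log₂(P(x)) + log₂(2)
           = log₂(2) - H(P)

H(P) = -Σ P(x) log₂(P(x)):
  -P(1)·log₂(P(1)) = -(0.9898)·log₂(0.9898) = 0.01464
  -P(2)·log₂(P(2)) = -(0.0102)·log₂(0.0102) = 0.06748
H(P) = 0.01464 + 0.06748 = 0.08212 bits

log₂(2) = 1.00000 bits

D_KL(P||U) = 1.00000 - 0.08212 = 0.91788 ≈ 0.9179 bits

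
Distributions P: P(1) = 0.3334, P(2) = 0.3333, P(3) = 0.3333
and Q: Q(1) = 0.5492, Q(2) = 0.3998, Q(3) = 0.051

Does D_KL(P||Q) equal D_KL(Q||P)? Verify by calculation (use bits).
D_KL(P||Q) = 0.5751 bits, D_KL(Q||P) = 0.3623 bits. No — D_KL(P||Q) ≠ D_KL(Q||P) for this pair.

D_KL(P||Q) = Σ P(x) log₂(P(x)/Q(x))

Computing term by term:
  P(1)·log₂(P(1)/Q(1)) = 0.3334·log₂(0.3334/0.5492) = -0.24007
  P(2)·log₂(P(2)/Q(2)) = 0.3333·log₂(0.3333/0.3998) = -0.08748
  P(3)·log₂(P(3)/Q(3)) = 0.3333·log₂(0.3333/0.051) = 0.90266

D_KL(P||Q) = -0.24007 - 0.08748 + 0.90266 = 0.57511 ≈ 0.5751 bits

D_KL(Q||P) = Σ Q(x) log₂(Q(x)/P(x))

Computing term by term:
  Q(1)·log₂(Q(1)/P(1)) = 0.5492·log₂(0.5492/0.3334) = 0.39547
  Q(2)·log₂(Q(2)/P(2)) = 0.3998·log₂(0.3998/0.3333) = 0.10493
  Q(3)·log₂(Q(3)/P(3)) = 0.051·log₂(0.051/0.3333) = -0.13812

D_KL(Q||P) = 0.39547 + 0.10493 - 0.13812 = 0.36228 ≈ 0.3623 bits

These are NOT equal (difference: 0.2128 bits). KL divergence is asymmetric: D_KL(P||Q) ≠ D_KL(Q||P) in general.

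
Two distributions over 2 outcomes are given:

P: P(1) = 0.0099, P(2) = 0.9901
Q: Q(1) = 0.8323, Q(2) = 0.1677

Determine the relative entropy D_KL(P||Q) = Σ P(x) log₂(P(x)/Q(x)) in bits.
2.4730 bits

D_KL(P||Q) = Σ P(x) log₂(P(x)/Q(x))

Computing term by term:
  P(1)·log₂(P(1)/Q(1)) = 0.0099·log₂(0.0099/0.8323) = -0.06330
  P(2)·log₂(P(2)/Q(2)) = 0.9901·log₂(0.9901/0.1677) = 2.53633

D_KL(P||Q) = -0.06330 + 2.53633 = 2.47303 ≈ 2.4730 bits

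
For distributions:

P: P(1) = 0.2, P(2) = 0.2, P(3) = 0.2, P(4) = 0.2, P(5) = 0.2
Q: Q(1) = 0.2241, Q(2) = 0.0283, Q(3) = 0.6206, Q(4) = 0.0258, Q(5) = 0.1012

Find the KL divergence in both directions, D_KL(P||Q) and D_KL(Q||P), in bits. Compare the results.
D_KL(P||Q) = 0.9921 bits, D_KL(Q||P) = 0.7951 bits. D_KL(P||Q) is larger than D_KL(Q||P) by 0.1970 bits; the two directions differ.

D_KL(P||Q) = Σ P(x) log₂(P(x)/Q(x))

Computing term by term:
  P(1)·log₂(P(1)/Q(1)) = 0.2·log₂(0.2/0.2241) = -0.03283
  P(2)·log₂(P(2)/Q(2)) = 0.2·log₂(0.2/0.0283) = 0.56423
  P(3)·log₂(P(3)/Q(3)) = 0.2·log₂(0.2/0.6206) = -0.32673
  P(4)·log₂(P(4)/Q(4)) = 0.2·log₂(0.2/0.0258) = 0.59091
  P(5)·log₂(P(5)/Q(5)) = 0.2·log₂(0.2/0.1012) = 0.19656

D_KL(P||Q) = -0.03283 + 0.56423 - 0.32673 + 0.59091 + 0.19656 = 0.99214 ≈ 0.9921 bits

D_KL(Q||P) = Σ Q(x) log₂(Q(x)/P(x))

Computing term by term:
  Q(1)·log₂(Q(1)/P(1)) = 0.2241·log₂(0.2241/0.2) = 0.03678
  Q(2)·log₂(Q(2)/P(2)) = 0.0283·log₂(0.0283/0.2) = -0.07984
  Q(3)·log₂(Q(3)/P(3)) = 0.6206·log₂(0.6206/0.2) = 1.01385
  Q(4)·log₂(Q(4)/P(4)) = 0.0258·log₂(0.0258/0.2) = -0.07623
  Q(5)·log₂(Q(5)/P(5)) = 0.1012·log₂(0.1012/0.2) = -0.09946

D_KL(Q||P) = 0.03678 - 0.07984 + 1.01385 - 0.07623 - 0.09946 = 0.79510 ≈ 0.7951 bits

These are NOT equal (difference: 0.1970 bits). KL divergence is asymmetric: D_KL(P||Q) ≠ D_KL(Q||P) in general.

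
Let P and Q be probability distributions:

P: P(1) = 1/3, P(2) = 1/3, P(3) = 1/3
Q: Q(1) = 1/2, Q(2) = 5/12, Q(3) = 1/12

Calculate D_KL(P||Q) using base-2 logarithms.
0.3644 bits

D_KL(P||Q) = Σ P(x) log₂(P(x)/Q(x))

Computing term by term:
  P(1)·log₂(P(1)/Q(1)) = (1/3)·log₂((1/3)/(1/2)) = -0.19499
  P(2)·log₂(P(2)/Q(2)) = (1/3)·log₂((1/3)/(5/12)) = -0.10731
  P(3)·log₂(P(3)/Q(3)) = (1/3)·log₂((1/3)/(1/12)) = 0.66667

D_KL(P||Q) = -0.19499 - 0.10731 + 0.66667 = 0.36437 ≈ 0.3644 bits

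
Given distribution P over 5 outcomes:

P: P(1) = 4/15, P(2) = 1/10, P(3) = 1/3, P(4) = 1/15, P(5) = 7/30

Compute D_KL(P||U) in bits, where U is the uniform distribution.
0.2026 bits

U(i) = 1/5 for all i

D_KL(P||U) = Σ P(x) log₂(P(x) / (1/5))
           = Σ P(x) log₂(P(x)) + log₂(5)
           = log₂(5) - H(P)

H(P) = -Σ P(x) log₂(P(x)):
  -P(1)·log₂(P(1)) = -(4/15)·log₂(4/15) = 0.50850
  -P(2)·log₂(P(2)) = -(1/10)·log₂(1/10) = 0.33219
  -P(3)·log₂(P(3)) = -(1/3)·log₂(1/3) = 0.52832
  -P(4)·log₂(P(4)) = -(1/15)·log₂(1/15) = 0.26046
  -P(5)·log₂(P(5)) = -(7/30)·log₂(7/30) = 0.48989
H(P) = 0.50850 + 0.33219 + 0.52832 + 0.26046 + 0.48989 = 2.11936 bits

log₂(5) = 2.32193 bits

D_KL(P||U) = 2.32193 - 2.11936 = 0.20257 ≈ 0.2026 bits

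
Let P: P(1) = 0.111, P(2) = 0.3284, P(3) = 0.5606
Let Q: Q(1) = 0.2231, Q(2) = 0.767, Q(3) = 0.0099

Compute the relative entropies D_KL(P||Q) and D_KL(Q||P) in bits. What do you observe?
D_KL(P||Q) = 2.7509 bits, D_KL(Q||P) = 1.1057 bits. The two directions give different values (D_KL(P||Q) exceeds D_KL(Q||P) by 1.6452 bits): KL divergence is asymmetric.

D_KL(P||Q) = Σ P(x) log₂(P(x)/Q(x))

Computing term by term:
  P(1)·log₂(P(1)/Q(1)) = 0.111·log₂(0.111/0.2231) = -0.11179
  P(2)·log₂(P(2)/Q(2)) = 0.3284·log₂(0.3284/0.767) = -0.40189
  P(3)·log₂(P(3)/Q(3)) = 0.5606·log₂(0.5606/0.0099) = 3.26460

D_KL(P||Q) = -0.11179 - 0.40189 + 3.26460 = 2.75092 ≈ 2.7509 bits

D_KL(Q||P) = Σ Q(x) log₂(Q(x)/P(x))

Computing term by term:
  Q(1)·log₂(Q(1)/P(1)) = 0.2231·log₂(0.2231/0.111) = 0.22469
  Q(2)·log₂(Q(2)/P(2)) = 0.767·log₂(0.767/0.3284) = 0.93863
  Q(3)·log₂(Q(3)/P(3)) = 0.0099·log₂(0.0099/0.5606) = -0.05765

D_KL(Q||P) = 0.22469 + 0.93863 - 0.05765 = 1.10567 ≈ 1.1057 bits

These are NOT equal (difference: 1.6452 bits). KL divergence is asymmetric: D_KL(P||Q) ≠ D_KL(Q||P) in general.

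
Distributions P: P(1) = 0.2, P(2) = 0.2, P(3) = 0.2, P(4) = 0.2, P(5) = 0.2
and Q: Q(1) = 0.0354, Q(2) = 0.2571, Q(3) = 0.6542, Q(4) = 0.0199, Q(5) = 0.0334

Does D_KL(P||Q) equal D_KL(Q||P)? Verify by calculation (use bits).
D_KL(P||Q) = 1.2675 bits, D_KL(Q||P) = 0.9707 bits. No — D_KL(P||Q) ≠ D_KL(Q||P) for this pair.

D_KL(P||Q) = Σ P(x) log₂(P(x)/Q(x))

Computing term by term:
  P(1)·log₂(P(1)/Q(1)) = 0.2·log₂(0.2/0.0354) = 0.49964
  P(2)·log₂(P(2)/Q(2)) = 0.2·log₂(0.2/0.2571) = -0.07247
  P(3)·log₂(P(3)/Q(3)) = 0.2·log₂(0.2/0.6542) = -0.34195
  P(4)·log₂(P(4)/Q(4)) = 0.2·log₂(0.2/0.0199) = 0.66583
  P(5)·log₂(P(5)/Q(5)) = 0.2·log₂(0.2/0.0334) = 0.51642

D_KL(P||Q) = 0.49964 - 0.07247 - 0.34195 + 0.66583 + 0.51642 = 1.26747 ≈ 1.2675 bits

D_KL(Q||P) = Σ Q(x) log₂(Q(x)/P(x))

Computing term by term:
  Q(1)·log₂(Q(1)/P(1)) = 0.0354·log₂(0.0354/0.2) = -0.08844
  Q(2)·log₂(Q(2)/P(2)) = 0.2571·log₂(0.2571/0.2) = 0.09315
  Q(3)·log₂(Q(3)/P(3)) = 0.6542·log₂(0.6542/0.2) = 1.11851
  Q(4)·log₂(Q(4)/P(4)) = 0.0199·log₂(0.0199/0.2) = -0.06625
  Q(5)·log₂(Q(5)/P(5)) = 0.0334·log₂(0.0334/0.2) = -0.08624

D_KL(Q||P) = -0.08844 + 0.09315 + 1.11851 - 0.06625 - 0.08624 = 0.97073 ≈ 0.9707 bits

These are NOT equal (difference: 0.2968 bits). KL divergence is asymmetric: D_KL(P||Q) ≠ D_KL(Q||P) in general.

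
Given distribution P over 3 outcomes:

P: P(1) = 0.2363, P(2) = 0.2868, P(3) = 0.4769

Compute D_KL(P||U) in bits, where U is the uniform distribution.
0.0669 bits

U(i) = 1/3 for all i

D_KL(P||U) = Σ P(x) log₂(P(x) / (1/3))
           = Σ P(x) log₂(P(x)) + log₂(3)
           = log₂(3) - H(P)

H(P) = -Σ P(x) log₂(P(x)):
  -P(1)·log₂(P(1)) = -(0.2363)·log₂(0.2363) = 0.49181
  -P(2)·log₂(P(2)) = -(0.2868)·log₂(0.2868) = 0.51678
  -P(3)·log₂(P(3)) = -(0.4769)·log₂(0.4769) = 0.50944
H(P) = 0.49181 + 0.51678 + 0.50944 = 1.51803 bits

log₂(3) = 1.58496 bits

D_KL(P||U) = 1.58496 - 1.51803 = 0.06693 ≈ 0.0669 bits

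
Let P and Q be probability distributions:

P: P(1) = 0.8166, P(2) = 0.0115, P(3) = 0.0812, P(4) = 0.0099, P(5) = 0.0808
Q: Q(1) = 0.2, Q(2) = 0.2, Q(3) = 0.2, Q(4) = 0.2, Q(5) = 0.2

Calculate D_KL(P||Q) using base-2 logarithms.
1.3558 bits

D_KL(P||Q) = Σ P(x) log₂(P(x)/Q(x))

Computing term by term:
  P(1)·log₂(P(1)/Q(1)) = 0.8166·log₂(0.8166/0.2) = 1.65740
  P(2)·log₂(P(2)/Q(2)) = 0.0115·log₂(0.0115/0.2) = -0.04738
  P(3)·log₂(P(3)/Q(3)) = 0.0812·log₂(0.0812/0.2) = -0.10560
  P(4)·log₂(P(4)/Q(4)) = 0.0099·log₂(0.0099/0.2) = -0.04293
  P(5)·log₂(P(5)/Q(5)) = 0.0808·log₂(0.0808/0.2) = -0.10565

D_KL(P||Q) = 1.65740 - 0.04738 - 0.10560 - 0.04293 - 0.10565 = 1.35584 ≈ 1.3558 bits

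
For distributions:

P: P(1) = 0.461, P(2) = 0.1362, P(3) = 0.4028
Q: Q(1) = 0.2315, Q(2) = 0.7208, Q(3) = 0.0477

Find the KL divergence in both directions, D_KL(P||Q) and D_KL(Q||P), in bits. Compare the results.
D_KL(P||Q) = 1.3705 bits, D_KL(Q||P) = 1.3558 bits. D_KL(P||Q) is larger than D_KL(Q||P) by 0.0147 bits; the two directions differ.

D_KL(P||Q) = Σ P(x) log₂(P(x)/Q(x))

Computing term by term:
  P(1)·log₂(P(1)/Q(1)) = 0.461·log₂(0.461/0.2315) = 0.45812
  P(2)·log₂(P(2)/Q(2)) = 0.1362·log₂(0.1362/0.7208) = -0.32741
  P(3)·log₂(P(3)/Q(3)) = 0.4028·log₂(0.4028/0.0477) = 1.23982

D_KL(P||Q) = 0.45812 - 0.32741 + 1.23982 = 1.37053 ≈ 1.3705 bits

D_KL(Q||P) = Σ Q(x) log₂(Q(x)/P(x))

Computing term by term:
  Q(1)·log₂(Q(1)/P(1)) = 0.2315·log₂(0.2315/0.461) = -0.23005
  Q(2)·log₂(Q(2)/P(2)) = 0.7208·log₂(0.7208/0.1362) = 1.73271
  Q(3)·log₂(Q(3)/P(3)) = 0.0477·log₂(0.0477/0.4028) = -0.14682

D_KL(Q||P) = -0.23005 + 1.73271 - 0.14682 = 1.35584 ≈ 1.3558 bits

These are NOT equal (difference: 0.0147 bits). KL divergence is asymmetric: D_KL(P||Q) ≠ D_KL(Q||P) in general.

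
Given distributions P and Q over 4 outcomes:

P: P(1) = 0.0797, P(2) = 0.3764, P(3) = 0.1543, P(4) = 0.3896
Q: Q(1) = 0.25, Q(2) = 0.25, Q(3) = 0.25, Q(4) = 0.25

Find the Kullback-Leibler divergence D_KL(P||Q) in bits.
0.2327 bits

D_KL(P||Q) = Σ P(x) log₂(P(x)/Q(x))

Computing term by term:
  P(1)·log₂(P(1)/Q(1)) = 0.0797·log₂(0.0797/0.25) = -0.13145
  P(2)·log₂(P(2)/Q(2)) = 0.3764·log₂(0.3764/0.25) = 0.22220
  P(3)·log₂(P(3)/Q(3)) = 0.1543·log₂(0.1543/0.25) = -0.10742
  P(4)·log₂(P(4)/Q(4)) = 0.3896·log₂(0.3896/0.25) = 0.24937

D_KL(P||Q) = -0.13145 + 0.22220 - 0.10742 + 0.24937 = 0.23270 ≈ 0.2327 bits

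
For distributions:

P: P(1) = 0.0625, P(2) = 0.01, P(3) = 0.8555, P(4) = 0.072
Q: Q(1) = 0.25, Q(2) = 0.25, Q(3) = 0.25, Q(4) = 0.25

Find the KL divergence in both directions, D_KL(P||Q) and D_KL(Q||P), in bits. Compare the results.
D_KL(P||Q) = 1.2176 bits, D_KL(Q||P) = 1.6662 bits. D_KL(Q||P) is larger than D_KL(P||Q) by 0.4486 bits; the two directions differ.

D_KL(P||Q) = Σ P(x) log₂(P(x)/Q(x))

Computing term by term:
  P(1)·log₂(P(1)/Q(1)) = 0.0625·log₂(0.0625/0.25) = -0.12500
  P(2)·log₂(P(2)/Q(2)) = 0.01·log₂(0.01/0.25) = -0.04644
  P(3)·log₂(P(3)/Q(3)) = 0.8555·log₂(0.8555/0.25) = 1.51838
  P(4)·log₂(P(4)/Q(4)) = 0.072·log₂(0.072/0.25) = -0.12930

D_KL(P||Q) = -0.12500 - 0.04644 + 1.51838 - 0.12930 = 1.21764 ≈ 1.2176 bits

D_KL(Q||P) = Σ Q(x) log₂(Q(x)/P(x))

Computing term by term:
  Q(1)·log₂(Q(1)/P(1)) = 0.25·log₂(0.25/0.0625) = 0.50000
  Q(2)·log₂(Q(2)/P(2)) = 0.25·log₂(0.25/0.01) = 1.16096
  Q(3)·log₂(Q(3)/P(3)) = 0.25·log₂(0.25/0.8555) = -0.44371
  Q(4)·log₂(Q(4)/P(4)) = 0.25·log₂(0.25/0.072) = 0.44896

D_KL(Q||P) = 0.50000 + 1.16096 - 0.44371 + 0.44896 = 1.66621 ≈ 1.6662 bits

These are NOT equal (difference: 0.4486 bits). KL divergence is asymmetric: D_KL(P||Q) ≠ D_KL(Q||P) in general.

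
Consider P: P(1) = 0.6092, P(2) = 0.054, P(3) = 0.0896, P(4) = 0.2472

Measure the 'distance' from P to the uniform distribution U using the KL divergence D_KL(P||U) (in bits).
0.5268 bits

U(i) = 1/4 for all i

D_KL(P||U) = Σ P(x) log₂(P(x) / (1/4))
           = Σ P(x) log₂(P(x)) + log₂(4)
           = log₂(4) - H(P)

H(P) = -Σ P(x) log₂(P(x)):
  -P(1)·log₂(P(1)) = -(0.6092)·log₂(0.6092) = 0.43559
  -P(2)·log₂(P(2)) = -(0.054)·log₂(0.054) = 0.22739
  -P(3)·log₂(P(3)) = -(0.0896)·log₂(0.0896) = 0.31184
  -P(4)·log₂(P(4)) = -(0.2472)·log₂(0.2472) = 0.49842
H(P) = 0.43559 + 0.22739 + 0.31184 + 0.49842 = 1.47324 bits

log₂(4) = 2.00000 bits

D_KL(P||U) = 2.00000 - 1.47324 = 0.52676 ≈ 0.5268 bits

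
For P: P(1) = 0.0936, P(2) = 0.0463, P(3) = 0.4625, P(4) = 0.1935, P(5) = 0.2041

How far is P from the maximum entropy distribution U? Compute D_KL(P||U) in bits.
0.3559 bits

U(i) = 1/5 for all i

D_KL(P||U) = Σ P(x) log₂(P(x) / (1/5))
           = Σ P(x) log₂(P(x)) + log₂(5)
           = log₂(5) - H(P)

H(P) = -Σ P(x) log₂(P(x)):
  -P(1)·log₂(P(1)) = -(0.0936)·log₂(0.0936) = 0.31986
  -P(2)·log₂(P(2)) = -(0.0463)·log₂(0.0463) = 0.20524
  -P(3)·log₂(P(3)) = -(0.4625)·log₂(0.4625) = 0.51452
  -P(4)·log₂(P(4)) = -(0.1935)·log₂(0.1935) = 0.45852
  -P(5)·log₂(P(5)) = -(0.2041)·log₂(0.2041) = 0.46793
H(P) = 0.31986 + 0.20524 + 0.51452 + 0.45852 + 0.46793 = 1.96607 bits

log₂(5) = 2.32193 bits

D_KL(P||U) = 2.32193 - 1.96607 = 0.35586 ≈ 0.3559 bits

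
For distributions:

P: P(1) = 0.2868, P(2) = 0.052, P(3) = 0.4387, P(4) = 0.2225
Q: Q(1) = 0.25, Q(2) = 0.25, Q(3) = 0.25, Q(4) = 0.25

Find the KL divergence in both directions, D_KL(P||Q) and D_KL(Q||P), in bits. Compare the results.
D_KL(P||Q) = 0.2575 bits, D_KL(Q||P) = 0.3560 bits. D_KL(Q||P) is larger than D_KL(P||Q) by 0.0985 bits; the two directions differ.

D_KL(P||Q) = Σ P(x) log₂(P(x)/Q(x))

Computing term by term:
  P(1)·log₂(P(1)/Q(1)) = 0.2868·log₂(0.2868/0.25) = 0.05682
  P(2)·log₂(P(2)/Q(2)) = 0.052·log₂(0.052/0.25) = -0.11780
  P(3)·log₂(P(3)/Q(3)) = 0.4387·log₂(0.4387/0.25) = 0.35592
  P(4)·log₂(P(4)/Q(4)) = 0.2225·log₂(0.2225/0.25) = -0.03741

D_KL(P||Q) = 0.05682 - 0.11780 + 0.35592 - 0.03741 = 0.25753 ≈ 0.2575 bits

D_KL(Q||P) = Σ Q(x) log₂(Q(x)/P(x))

Computing term by term:
  Q(1)·log₂(Q(1)/P(1)) = 0.25·log₂(0.25/0.2868) = -0.04953
  Q(2)·log₂(Q(2)/P(2)) = 0.25·log₂(0.25/0.052) = 0.56634
  Q(3)·log₂(Q(3)/P(3)) = 0.25·log₂(0.25/0.4387) = -0.20283
  Q(4)·log₂(Q(4)/P(4)) = 0.25·log₂(0.25/0.2225) = 0.04203

D_KL(Q||P) = -0.04953 + 0.56634 - 0.20283 + 0.04203 = 0.35601 ≈ 0.3560 bits

These are NOT equal (difference: 0.0985 bits). KL divergence is asymmetric: D_KL(P||Q) ≠ D_KL(Q||P) in general.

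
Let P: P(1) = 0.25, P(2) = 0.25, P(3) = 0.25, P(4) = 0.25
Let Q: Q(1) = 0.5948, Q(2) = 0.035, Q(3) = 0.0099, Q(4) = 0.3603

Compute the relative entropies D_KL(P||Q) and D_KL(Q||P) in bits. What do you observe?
D_KL(P||Q) = 1.4293 bits, D_KL(Q||P) = 0.7884 bits. The two directions give different values (D_KL(P||Q) exceeds D_KL(Q||P) by 0.6409 bits): KL divergence is asymmetric.

D_KL(P||Q) = Σ P(x) log₂(P(x)/Q(x))

Computing term by term:
  P(1)·log₂(P(1)/Q(1)) = 0.25·log₂(0.25/0.5948) = -0.31262
  P(2)·log₂(P(2)/Q(2)) = 0.25·log₂(0.25/0.035) = 0.70913
  P(3)·log₂(P(3)/Q(3)) = 0.25·log₂(0.25/0.0099) = 1.16459
  P(4)·log₂(P(4)/Q(4)) = 0.25·log₂(0.25/0.3603) = -0.13182

D_KL(P||Q) = -0.31262 + 0.70913 + 1.16459 - 0.13182 = 1.42928 ≈ 1.4293 bits

D_KL(Q||P) = Σ Q(x) log₂(Q(x)/P(x))

Computing term by term:
  Q(1)·log₂(Q(1)/P(1)) = 0.5948·log₂(0.5948/0.25) = 0.74378
  Q(2)·log₂(Q(2)/P(2)) = 0.035·log₂(0.035/0.25) = -0.09928
  Q(3)·log₂(Q(3)/P(3)) = 0.0099·log₂(0.0099/0.25) = -0.04612
  Q(4)·log₂(Q(4)/P(4)) = 0.3603·log₂(0.3603/0.25) = 0.18998

D_KL(Q||P) = 0.74378 - 0.09928 - 0.04612 + 0.18998 = 0.78836 ≈ 0.7884 bits

These are NOT equal (difference: 0.6409 bits). KL divergence is asymmetric: D_KL(P||Q) ≠ D_KL(Q||P) in general.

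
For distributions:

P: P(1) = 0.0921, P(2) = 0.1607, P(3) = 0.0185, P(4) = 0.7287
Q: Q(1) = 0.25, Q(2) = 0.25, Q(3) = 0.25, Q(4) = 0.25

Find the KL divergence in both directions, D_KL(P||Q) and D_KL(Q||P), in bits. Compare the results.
D_KL(P||Q) = 0.8200 bits, D_KL(Q||P) = 1.0728 bits. D_KL(Q||P) is larger than D_KL(P||Q) by 0.2528 bits; the two directions differ.

D_KL(P||Q) = Σ P(x) log₂(P(x)/Q(x))

Computing term by term:
  P(1)·log₂(P(1)/Q(1)) = 0.0921·log₂(0.0921/0.25) = -0.13268
  P(2)·log₂(P(2)/Q(2)) = 0.1607·log₂(0.1607/0.25) = -0.10246
  P(3)·log₂(P(3)/Q(3)) = 0.0185·log₂(0.0185/0.25) = -0.06949
  P(4)·log₂(P(4)/Q(4)) = 0.7287·log₂(0.7287/0.25) = 1.12467

D_KL(P||Q) = -0.13268 - 0.10246 - 0.06949 + 1.12467 = 0.82004 ≈ 0.8200 bits

D_KL(Q||P) = Σ Q(x) log₂(Q(x)/P(x))

Computing term by term:
  Q(1)·log₂(Q(1)/P(1)) = 0.25·log₂(0.25/0.0921) = 0.36016
  Q(2)·log₂(Q(2)/P(2)) = 0.25·log₂(0.25/0.1607) = 0.15939
  Q(3)·log₂(Q(3)/P(3)) = 0.25·log₂(0.25/0.0185) = 0.93908
  Q(4)·log₂(Q(4)/P(4)) = 0.25·log₂(0.25/0.7287) = -0.38585

D_KL(Q||P) = 0.36016 + 0.15939 + 0.93908 - 0.38585 = 1.07278 ≈ 1.0728 bits

These are NOT equal (difference: 0.2528 bits). KL divergence is asymmetric: D_KL(P||Q) ≠ D_KL(Q||P) in general.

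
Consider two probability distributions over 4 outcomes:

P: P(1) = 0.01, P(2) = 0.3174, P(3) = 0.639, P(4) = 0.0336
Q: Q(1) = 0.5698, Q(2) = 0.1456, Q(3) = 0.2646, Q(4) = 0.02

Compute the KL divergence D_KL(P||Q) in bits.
1.1365 bits

D_KL(P||Q) = Σ P(x) log₂(P(x)/Q(x))

Computing term by term:
  P(1)·log₂(P(1)/Q(1)) = 0.01·log₂(0.01/0.5698) = -0.05832
  P(2)·log₂(P(2)/Q(2)) = 0.3174·log₂(0.3174/0.1456) = 0.35685
  P(3)·log₂(P(3)/Q(3)) = 0.639·log₂(0.639/0.2646) = 0.81281
  P(4)·log₂(P(4)/Q(4)) = 0.0336·log₂(0.0336/0.02) = 0.02515

D_KL(P||Q) = -0.05832 + 0.35685 + 0.81281 + 0.02515 = 1.13649 ≈ 1.1365 bits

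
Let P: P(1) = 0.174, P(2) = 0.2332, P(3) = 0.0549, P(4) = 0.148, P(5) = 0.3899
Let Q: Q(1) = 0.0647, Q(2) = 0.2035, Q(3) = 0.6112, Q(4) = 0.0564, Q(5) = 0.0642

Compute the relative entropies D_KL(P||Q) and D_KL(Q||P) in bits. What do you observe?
D_KL(P||Q) = 1.3240 bits, D_KL(Q||P) = 1.7471 bits. The two directions give different values (D_KL(Q||P) exceeds D_KL(P||Q) by 0.4231 bits): KL divergence is asymmetric.

D_KL(P||Q) = Σ P(x) log₂(P(x)/Q(x))

Computing term by term:
  P(1)·log₂(P(1)/Q(1)) = 0.174·log₂(0.174/0.0647) = 0.24834
  P(2)·log₂(P(2)/Q(2)) = 0.2332·log₂(0.2332/0.2035) = 0.04583
  P(3)·log₂(P(3)/Q(3)) = 0.0549·log₂(0.0549/0.6112) = -0.19087
  P(4)·log₂(P(4)/Q(4)) = 0.148·log₂(0.148/0.0564) = 0.20599
  P(5)·log₂(P(5)/Q(5)) = 0.3899·log₂(0.3899/0.0642) = 1.01470

D_KL(P||Q) = 0.24834 + 0.04583 - 0.19087 + 0.20599 + 1.01470 = 1.32399 ≈ 1.3240 bits

D_KL(Q||P) = Σ Q(x) log₂(Q(x)/P(x))

Computing term by term:
  Q(1)·log₂(Q(1)/P(1)) = 0.0647·log₂(0.0647/0.174) = -0.09234
  Q(2)·log₂(Q(2)/P(2)) = 0.2035·log₂(0.2035/0.2332) = -0.04000
  Q(3)·log₂(Q(3)/P(3)) = 0.6112·log₂(0.6112/0.0549) = 2.12500
  Q(4)·log₂(Q(4)/P(4)) = 0.0564·log₂(0.0564/0.148) = -0.07850
  Q(5)·log₂(Q(5)/P(5)) = 0.0642·log₂(0.0642/0.3899) = -0.16708

D_KL(Q||P) = -0.09234 - 0.04000 + 2.12500 - 0.07850 - 0.16708 = 1.74708 ≈ 1.7471 bits

These are NOT equal (difference: 0.4231 bits). KL divergence is asymmetric: D_KL(P||Q) ≠ D_KL(Q||P) in general.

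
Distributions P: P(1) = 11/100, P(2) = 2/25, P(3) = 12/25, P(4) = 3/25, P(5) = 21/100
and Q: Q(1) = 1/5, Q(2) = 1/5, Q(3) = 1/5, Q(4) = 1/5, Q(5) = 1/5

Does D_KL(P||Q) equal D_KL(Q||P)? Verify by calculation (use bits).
D_KL(P||Q) = 0.3320 bits, D_KL(Q||P) = 0.3176 bits. No — D_KL(P||Q) ≠ D_KL(Q||P) for this pair.

D_KL(P||Q) = Σ P(x) log₂(P(x)/Q(x))

Computing term by term:
  P(1)·log₂(P(1)/Q(1)) = (11/100)·log₂((11/100)/(1/5)) = -0.09487
  P(2)·log₂(P(2)/Q(2)) = (2/25)·log₂((2/25)/(1/5)) = -0.10575
  P(3)·log₂(P(3)/Q(3)) = (12/25)·log₂((12/25)/(1/5)) = 0.60626
  P(4)·log₂(P(4)/Q(4)) = (3/25)·log₂((3/25)/(1/5)) = -0.08844
  P(5)·log₂(P(5)/Q(5)) = (21/100)·log₂((21/100)/(1/5)) = 0.01478

D_KL(P||Q) = -0.09487 - 0.10575 + 0.60626 - 0.08844 + 0.01478 = 0.33198 ≈ 0.3320 bits

D_KL(Q||P) = Σ Q(x) log₂(Q(x)/P(x))

Computing term by term:
  Q(1)·log₂(Q(1)/P(1)) = (1/5)·log₂((1/5)/(11/100)) = 0.17250
  Q(2)·log₂(Q(2)/P(2)) = (1/5)·log₂((1/5)/(2/25)) = 0.26439
  Q(3)·log₂(Q(3)/P(3)) = (1/5)·log₂((1/5)/(12/25)) = -0.25261
  Q(4)·log₂(Q(4)/P(4)) = (1/5)·log₂((1/5)/(3/25)) = 0.14739
  Q(5)·log₂(Q(5)/P(5)) = (1/5)·log₂((1/5)/(21/100)) = -0.01408

D_KL(Q||P) = 0.17250 + 0.26439 - 0.25261 + 0.14739 - 0.01408 = 0.31759 ≈ 0.3176 bits

These are NOT equal (difference: 0.0144 bits). KL divergence is asymmetric: D_KL(P||Q) ≠ D_KL(Q||P) in general.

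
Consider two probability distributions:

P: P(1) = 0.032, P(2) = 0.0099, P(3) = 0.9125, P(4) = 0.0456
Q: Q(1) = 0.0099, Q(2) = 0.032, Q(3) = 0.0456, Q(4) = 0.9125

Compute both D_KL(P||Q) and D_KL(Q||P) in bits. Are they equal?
D_KL(P||Q) = 3.7848 bits, D_KL(Q||P) = 3.7848 bits. Yes, in this case they are equal (although KL divergence is not symmetric in general).

D_KL(P||Q) = Σ P(x) log₂(P(x)/Q(x))

Computing term by term:
  P(1)·log₂(P(1)/Q(1)) = 0.032·log₂(0.032/0.0099) = 0.05416
  P(2)·log₂(P(2)/Q(2)) = 0.0099·log₂(0.0099/0.032) = -0.01676
  P(3)·log₂(P(3)/Q(3)) = 0.9125·log₂(0.9125/0.0456) = 3.94448
  P(4)·log₂(P(4)/Q(4)) = 0.0456·log₂(0.0456/0.9125) = -0.19712

D_KL(P||Q) = 0.05416 - 0.01676 + 3.94448 - 0.19712 = 3.78476 ≈ 3.7848 bits

D_KL(Q||P) = Σ Q(x) log₂(Q(x)/P(x))

Computing term by term:
  Q(1)·log₂(Q(1)/P(1)) = 0.0099·log₂(0.0099/0.032) = -0.01676
  Q(2)·log₂(Q(2)/P(2)) = 0.032·log₂(0.032/0.0099) = 0.05416
  Q(3)·log₂(Q(3)/P(3)) = 0.0456·log₂(0.0456/0.9125) = -0.19712
  Q(4)·log₂(Q(4)/P(4)) = 0.9125·log₂(0.9125/0.0456) = 3.94448

D_KL(Q||P) = -0.01676 + 0.05416 - 0.19712 + 3.94448 = 3.78476 ≈ 3.7848 bits

These ARE equal here. Q is P with outcomes relabeled (Q(1) = P(2), Q(2) = P(1), Q(3) = P(4), Q(4) = P(3)) by a relabeling that is its own inverse, so the two sums contain exactly the same terms in a different order. This is a special case — KL divergence is not symmetric in general: D_KL(P||Q) ≠ D_KL(Q||P) for most P, Q.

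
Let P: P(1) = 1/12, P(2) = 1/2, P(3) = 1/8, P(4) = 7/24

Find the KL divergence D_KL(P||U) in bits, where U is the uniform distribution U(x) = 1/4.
0.3078 bits

U(i) = 1/4 for all i

D_KL(P||U) = Σ P(x) log₂(P(x) / (1/4))
           = Σ P(x) log₂(P(x)) + log₂(4)
           = log₂(4) - H(P)

H(P) = -Σ P(x) log₂(P(x)):
  -P(1)·log₂(P(1)) = -(1/12)·log₂(1/12) = 0.29875
  -P(2)·log₂(P(2)) = -(1/2)·log₂(1/2) = 0.50000
  -P(3)·log₂(P(3)) = -(1/8)·log₂(1/8) = 0.37500
  -P(4)·log₂(P(4)) = -(7/24)·log₂(7/24) = 0.51847
H(P) = 0.29875 + 0.50000 + 0.37500 + 0.51847 = 1.69222 bits

log₂(4) = 2.00000 bits

D_KL(P||U) = 2.00000 - 1.69222 = 0.30778 ≈ 0.3078 bits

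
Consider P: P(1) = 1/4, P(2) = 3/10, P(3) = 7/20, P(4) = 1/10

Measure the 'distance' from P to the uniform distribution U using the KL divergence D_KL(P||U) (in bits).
0.1166 bits

U(i) = 1/4 for all i

D_KL(P||U) = Σ P(x) log₂(P(x) / (1/4))
           = Σ P(x) log₂(P(x)) + log₂(4)
           = log₂(4) - H(P)

H(P) = -Σ P(x) log₂(P(x)):
  -P(1)·log₂(P(1)) = -(1/4)·log₂(1/4) = 0.50000
  -P(2)·log₂(P(2)) = -(3/10)·log₂(3/10) = 0.52109
  -P(3)·log₂(P(3)) = -(7/20)·log₂(7/20) = 0.53010
  -P(4)·log₂(P(4)) = -(1/10)·log₂(1/10) = 0.33219
H(P) = 0.50000 + 0.52109 + 0.53010 + 0.33219 = 1.88338 bits

log₂(4) = 2.00000 bits

D_KL(P||U) = 2.00000 - 1.88338 = 0.11662 ≈ 0.1166 bits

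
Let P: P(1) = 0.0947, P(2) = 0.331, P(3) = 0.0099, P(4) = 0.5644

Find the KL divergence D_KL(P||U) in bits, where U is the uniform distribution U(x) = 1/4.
0.6183 bits

U(i) = 1/4 for all i

D_KL(P||U) = Σ P(x) log₂(P(x) / (1/4))
           = Σ P(x) log₂(P(x)) + log₂(4)
           = log₂(4) - H(P)

H(P) = -Σ P(x) log₂(P(x)):
  -P(1)·log₂(P(1)) = -(0.0947)·log₂(0.0947) = 0.32203
  -P(2)·log₂(P(2)) = -(0.331)·log₂(0.331) = 0.52798
  -P(3)·log₂(P(3)) = -(0.0099)·log₂(0.0099) = 0.06592
  -P(4)·log₂(P(4)) = -(0.5644)·log₂(0.5644) = 0.46575
H(P) = 0.32203 + 0.52798 + 0.06592 + 0.46575 = 1.38168 bits

log₂(4) = 2.00000 bits

D_KL(P||U) = 2.00000 - 1.38168 = 0.61832 ≈ 0.6183 bits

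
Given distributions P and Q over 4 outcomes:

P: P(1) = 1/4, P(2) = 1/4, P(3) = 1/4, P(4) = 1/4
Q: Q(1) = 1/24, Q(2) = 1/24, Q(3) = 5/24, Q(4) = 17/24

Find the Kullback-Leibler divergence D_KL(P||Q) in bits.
0.9826 bits

D_KL(P||Q) = Σ P(x) log₂(P(x)/Q(x))

Computing term by term:
  P(1)·log₂(P(1)/Q(1)) = (1/4)·log₂((1/4)/(1/24)) = 0.64624
  P(2)·log₂(P(2)/Q(2)) = (1/4)·log₂((1/4)/(1/24)) = 0.64624
  P(3)·log₂(P(3)/Q(3)) = (1/4)·log₂((1/4)/(5/24)) = 0.06576
  P(4)·log₂(P(4)/Q(4)) = (1/4)·log₂((1/4)/(17/24)) = -0.37563

D_KL(P||Q) = 0.64624 + 0.64624 + 0.06576 - 0.37563 = 0.98261 ≈ 0.9826 bits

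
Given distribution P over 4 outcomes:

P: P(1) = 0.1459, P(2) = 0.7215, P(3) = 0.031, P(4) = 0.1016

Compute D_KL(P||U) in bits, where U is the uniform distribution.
0.7645 bits

U(i) = 1/4 for all i

D_KL(P||U) = Σ P(x) log₂(P(x) / (1/4))
           = Σ P(x) log₂(P(x)) + log₂(4)
           = log₂(4) - H(P)

H(P) = -Σ P(x) log₂(P(x)):
  -P(1)·log₂(P(1)) = -(0.1459)·log₂(0.1459) = 0.40516
  -P(2)·log₂(P(2)) = -(0.7215)·log₂(0.7215) = 0.33978
  -P(3)·log₂(P(3)) = -(0.031)·log₂(0.031) = 0.15536
  -P(4)·log₂(P(4)) = -(0.1016)·log₂(0.1016) = 0.33518
H(P) = 0.40516 + 0.33978 + 0.15536 + 0.33518 = 1.23548 bits

log₂(4) = 2.00000 bits

D_KL(P||U) = 2.00000 - 1.23548 = 0.76452 ≈ 0.7645 bits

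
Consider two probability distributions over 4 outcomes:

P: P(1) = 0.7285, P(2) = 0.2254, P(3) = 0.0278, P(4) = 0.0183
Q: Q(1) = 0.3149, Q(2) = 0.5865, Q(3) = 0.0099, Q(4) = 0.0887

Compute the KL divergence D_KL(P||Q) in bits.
0.5703 bits

D_KL(P||Q) = Σ P(x) log₂(P(x)/Q(x))

Computing term by term:
  P(1)·log₂(P(1)/Q(1)) = 0.7285·log₂(0.7285/0.3149) = 0.88151
  P(2)·log₂(P(2)/Q(2)) = 0.2254·log₂(0.2254/0.5865) = -0.31097
  P(3)·log₂(P(3)/Q(3)) = 0.0278·log₂(0.0278/0.0099) = 0.04141
  P(4)·log₂(P(4)/Q(4)) = 0.0183·log₂(0.0183/0.0887) = -0.04167

D_KL(P||Q) = 0.88151 - 0.31097 + 0.04141 - 0.04167 = 0.57028 ≈ 0.5703 bits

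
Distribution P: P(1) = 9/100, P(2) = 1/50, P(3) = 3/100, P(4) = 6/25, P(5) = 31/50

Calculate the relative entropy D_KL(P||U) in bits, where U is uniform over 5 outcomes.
0.8229 bits

U(i) = 1/5 for all i

D_KL(P||U) = Σ P(x) log₂(P(x) / (1/5))
           = Σ P(x) log₂(P(x)) + log₂(5)
           = log₂(5) - H(P)

H(P) = -Σ P(x) log₂(P(x)):
  -P(1)·log₂(P(1)) = -(9/100)·log₂(9/100) = 0.31265
  -P(2)·log₂(P(2)) = -(1/50)·log₂(1/50) = 0.11288
  -P(3)·log₂(P(3)) = -(3/100)·log₂(3/100) = 0.15177
  -P(4)·log₂(P(4)) = -(6/25)·log₂(6/25) = 0.49413
  -P(5)·log₂(P(5)) = -(31/50)·log₂(31/50) = 0.42759
H(P) = 0.31265 + 0.11288 + 0.15177 + 0.49413 + 0.42759 = 1.49902 bits

log₂(5) = 2.32193 bits

D_KL(P||U) = 2.32193 - 1.49902 = 0.82291 ≈ 0.8229 bits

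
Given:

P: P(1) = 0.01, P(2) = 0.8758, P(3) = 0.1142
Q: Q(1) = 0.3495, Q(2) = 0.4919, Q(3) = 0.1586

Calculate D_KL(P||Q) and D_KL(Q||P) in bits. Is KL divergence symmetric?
D_KL(P||Q) = 0.6235 bits, D_KL(Q||P) = 1.4577 bits. No, KL divergence is not symmetric.

D_KL(P||Q) = Σ P(x) log₂(P(x)/Q(x))

Computing term by term:
  P(1)·log₂(P(1)/Q(1)) = 0.01·log₂(0.01/0.3495) = -0.05127
  P(2)·log₂(P(2)/Q(2)) = 0.8758·log₂(0.8758/0.4919) = 0.72887
  P(3)·log₂(P(3)/Q(3)) = 0.1142·log₂(0.1142/0.1586) = -0.05411

D_KL(P||Q) = -0.05127 + 0.72887 - 0.05411 = 0.62349 ≈ 0.6235 bits

D_KL(Q||P) = Σ Q(x) log₂(Q(x)/P(x))

Computing term by term:
  Q(1)·log₂(Q(1)/P(1)) = 0.3495·log₂(0.3495/0.01) = 1.79196
  Q(2)·log₂(Q(2)/P(2)) = 0.4919·log₂(0.4919/0.8758) = -0.40938
  Q(3)·log₂(Q(3)/P(3)) = 0.1586·log₂(0.1586/0.1142) = 0.07515

D_KL(Q||P) = 1.79196 - 0.40938 + 0.07515 = 1.45773 ≈ 1.4577 bits

These are NOT equal (difference: 0.8342 bits). KL divergence is asymmetric: D_KL(P||Q) ≠ D_KL(Q||P) in general.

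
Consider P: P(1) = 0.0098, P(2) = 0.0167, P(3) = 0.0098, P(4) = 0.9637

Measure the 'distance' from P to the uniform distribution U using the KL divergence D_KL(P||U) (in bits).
1.7192 bits

U(i) = 1/4 for all i

D_KL(P||U) = Σ P(x) log₂(P(x) / (1/4))
           = Σ P(x) log₂(P(x)) + log₂(4)
           = log₂(4) - H(P)

H(P) = -Σ P(x) log₂(P(x)):
  -P(1)·log₂(P(1)) = -(0.0098)·log₂(0.0098) = 0.06540
  -P(2)·log₂(P(2)) = -(0.0167)·log₂(0.0167) = 0.09860
  -P(3)·log₂(P(3)) = -(0.0098)·log₂(0.0098) = 0.06540
  -P(4)·log₂(P(4)) = -(0.9637)·log₂(0.9637) = 0.05141
H(P) = 0.06540 + 0.09860 + 0.06540 + 0.05141 = 0.28081 bits

log₂(4) = 2.00000 bits

D_KL(P||U) = 2.00000 - 0.28081 = 1.71919 ≈ 1.7192 bits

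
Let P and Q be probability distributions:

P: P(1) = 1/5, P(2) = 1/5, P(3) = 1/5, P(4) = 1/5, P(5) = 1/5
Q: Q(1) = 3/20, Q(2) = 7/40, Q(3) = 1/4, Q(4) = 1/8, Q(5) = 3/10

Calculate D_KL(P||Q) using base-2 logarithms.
0.0758 bits

D_KL(P||Q) = Σ P(x) log₂(P(x)/Q(x))

Computing term by term:
  P(1)·log₂(P(1)/Q(1)) = (1/5)·log₂((1/5)/(3/20)) = 0.08301
  P(2)·log₂(P(2)/Q(2)) = (1/5)·log₂((1/5)/(7/40)) = 0.03853
  P(3)·log₂(P(3)/Q(3)) = (1/5)·log₂((1/5)/(1/4)) = -0.06439
  P(4)·log₂(P(4)/Q(4)) = (1/5)·log₂((1/5)/(1/8)) = 0.13561
  P(5)·log₂(P(5)/Q(5)) = (1/5)·log₂((1/5)/(3/10)) = -0.11699

D_KL(P||Q) = 0.08301 + 0.03853 - 0.06439 + 0.13561 - 0.11699 = 0.07577 ≈ 0.0758 bits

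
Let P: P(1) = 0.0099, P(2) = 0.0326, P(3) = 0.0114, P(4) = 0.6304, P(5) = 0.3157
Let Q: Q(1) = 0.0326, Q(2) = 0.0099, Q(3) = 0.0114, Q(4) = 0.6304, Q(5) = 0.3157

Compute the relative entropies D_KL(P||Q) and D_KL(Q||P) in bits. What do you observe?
D_KL(P||Q) = 0.0390 bits, D_KL(Q||P) = 0.0390 bits. The two directions give the same value here, because Q is a self-inverse relabeling of P; in general KL divergence is asymmetric.

D_KL(P||Q) = Σ P(x) log₂(P(x)/Q(x))

Computing term by term:
  P(1)·log₂(P(1)/Q(1)) = 0.0099·log₂(0.0099/0.0326) = -0.01702
  P(2)·log₂(P(2)/Q(2)) = 0.0326·log₂(0.0326/0.0099) = 0.05605
  P(3)·log₂(P(3)/Q(3)) = 0.0114·log₂(0.0114/0.0114) = 0.00000
  P(4)·log₂(P(4)/Q(4)) = 0.6304·log₂(0.6304/0.6304) = 0.00000
  P(5)·log₂(P(5)/Q(5)) = 0.3157·log₂(0.3157/0.3157) = 0.00000

D_KL(P||Q) = -0.01702 + 0.05605 + 0.00000 + 0.00000 + 0.00000 = 0.03903 ≈ 0.0390 bits

D_KL(Q||P) = Σ Q(x) log₂(Q(x)/P(x))

Computing term by term:
  Q(1)·log₂(Q(1)/P(1)) = 0.0326·log₂(0.0326/0.0099) = 0.05605
  Q(2)·log₂(Q(2)/P(2)) = 0.0099·log₂(0.0099/0.0326) = -0.01702
  Q(3)·log₂(Q(3)/P(3)) = 0.0114·log₂(0.0114/0.0114) = 0.00000
  Q(4)·log₂(Q(4)/P(4)) = 0.6304·log₂(0.6304/0.6304) = 0.00000
  Q(5)·log₂(Q(5)/P(5)) = 0.3157·log₂(0.3157/0.3157) = 0.00000

D_KL(Q||P) = 0.05605 - 0.01702 + 0.00000 + 0.00000 + 0.00000 = 0.03903 ≈ 0.0390 bits

These ARE equal here. Q is P with outcomes relabeled (Q(1) = P(2), Q(2) = P(1)) by a relabeling that is its own inverse, so the two sums contain exactly the same terms in a different order. This is a special case — KL divergence is not symmetric in general: D_KL(P||Q) ≠ D_KL(Q||P) for most P, Q.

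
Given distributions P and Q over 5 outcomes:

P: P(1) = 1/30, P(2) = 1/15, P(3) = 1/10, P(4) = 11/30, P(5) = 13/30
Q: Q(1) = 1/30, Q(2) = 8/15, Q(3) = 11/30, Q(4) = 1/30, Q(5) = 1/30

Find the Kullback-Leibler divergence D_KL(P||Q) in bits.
2.4845 bits

D_KL(P||Q) = Σ P(x) log₂(P(x)/Q(x))

Computing term by term:
  P(1)·log₂(P(1)/Q(1)) = (1/30)·log₂((1/30)/(1/30)) = 0.00000
  P(2)·log₂(P(2)/Q(2)) = (1/15)·log₂((1/15)/(8/15)) = -0.20000
  P(3)·log₂(P(3)/Q(3)) = (1/10)·log₂((1/10)/(11/30)) = -0.18745
  P(4)·log₂(P(4)/Q(4)) = (11/30)·log₂((11/30)/(1/30)) = 1.26846
  P(5)·log₂(P(5)/Q(5)) = (13/30)·log₂((13/30)/(1/30)) = 1.60352

D_KL(P||Q) = 0.00000 - 0.20000 - 0.18745 + 1.26846 + 1.60352 = 2.48453 ≈ 2.4845 bits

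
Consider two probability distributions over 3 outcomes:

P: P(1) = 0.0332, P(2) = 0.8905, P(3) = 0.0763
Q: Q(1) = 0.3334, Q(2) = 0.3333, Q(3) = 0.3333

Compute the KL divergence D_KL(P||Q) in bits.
0.9898 bits

D_KL(P||Q) = Σ P(x) log₂(P(x)/Q(x))

Computing term by term:
  P(1)·log₂(P(1)/Q(1)) = 0.0332·log₂(0.0332/0.3334) = -0.11049
  P(2)·log₂(P(2)/Q(2)) = 0.8905·log₂(0.8905/0.3333) = 1.26255
  P(3)·log₂(P(3)/Q(3)) = 0.0763·log₂(0.0763/0.3333) = -0.16230

D_KL(P||Q) = -0.11049 + 1.26255 - 0.16230 = 0.98976 ≈ 0.9898 bits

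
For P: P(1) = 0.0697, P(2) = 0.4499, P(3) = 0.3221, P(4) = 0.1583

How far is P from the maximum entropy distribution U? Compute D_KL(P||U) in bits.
0.2663 bits

U(i) = 1/4 for all i

D_KL(P||U) = Σ P(x) log₂(P(x) / (1/4))
           = Σ P(x) log₂(P(x)) + log₂(4)
           = log₂(4) - H(P)

H(P) = -Σ P(x) log₂(P(x)):
  -P(1)·log₂(P(1)) = -(0.0697)·log₂(0.0697) = 0.26784
  -P(2)·log₂(P(2)) = -(0.4499)·log₂(0.4499) = 0.51843
  -P(3)·log₂(P(3)) = -(0.3221)·log₂(0.3221) = 0.52645
  -P(4)·log₂(P(4)) = -(0.1583)·log₂(0.1583) = 0.42096
H(P) = 0.26784 + 0.51843 + 0.52645 + 0.42096 = 1.73368 bits

log₂(4) = 2.00000 bits

D_KL(P||U) = 2.00000 - 1.73368 = 0.26632 ≈ 0.2663 bits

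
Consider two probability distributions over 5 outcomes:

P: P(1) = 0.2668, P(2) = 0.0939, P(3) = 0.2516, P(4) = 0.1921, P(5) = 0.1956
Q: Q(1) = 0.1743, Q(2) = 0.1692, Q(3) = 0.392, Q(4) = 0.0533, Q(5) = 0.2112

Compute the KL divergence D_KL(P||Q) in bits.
0.2568 bits

D_KL(P||Q) = Σ P(x) log₂(P(x)/Q(x))

Computing term by term:
  P(1)·log₂(P(1)/Q(1)) = 0.2668·log₂(0.2668/0.1743) = 0.16386
  P(2)·log₂(P(2)/Q(2)) = 0.0939·log₂(0.0939/0.1692) = -0.07977
  P(3)·log₂(P(3)/Q(3)) = 0.2516·log₂(0.2516/0.392) = -0.16095
  P(4)·log₂(P(4)/Q(4)) = 0.1921·log₂(0.1921/0.0533) = 0.35532
  P(5)·log₂(P(5)/Q(5)) = 0.1956·log₂(0.1956/0.2112) = -0.02165

D_KL(P||Q) = 0.16386 - 0.07977 - 0.16095 + 0.35532 - 0.02165 = 0.25681 ≈ 0.2568 bits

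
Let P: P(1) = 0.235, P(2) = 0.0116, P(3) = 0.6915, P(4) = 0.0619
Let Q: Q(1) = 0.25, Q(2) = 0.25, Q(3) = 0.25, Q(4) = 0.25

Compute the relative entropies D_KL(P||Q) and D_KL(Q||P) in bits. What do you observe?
D_KL(P||Q) = 0.8180 bits, D_KL(Q||P) = 1.2663 bits. The two directions give different values (D_KL(Q||P) exceeds D_KL(P||Q) by 0.4483 bits): KL divergence is asymmetric.

D_KL(P||Q) = Σ P(x) log₂(P(x)/Q(x))

Computing term by term:
  P(1)·log₂(P(1)/Q(1)) = 0.235·log₂(0.235/0.25) = -0.02098
  P(2)·log₂(P(2)/Q(2)) = 0.0116·log₂(0.0116/0.25) = -0.05138
  P(3)·log₂(P(3)/Q(3)) = 0.6915·log₂(0.6915/0.25) = 1.01498
  P(4)·log₂(P(4)/Q(4)) = 0.0619·log₂(0.0619/0.25) = -0.12466

D_KL(P||Q) = -0.02098 - 0.05138 + 1.01498 - 0.12466 = 0.81796 ≈ 0.8180 bits

D_KL(Q||P) = Σ Q(x) log₂(Q(x)/P(x))

Computing term by term:
  Q(1)·log₂(Q(1)/P(1)) = 0.25·log₂(0.25/0.235) = 0.02232
  Q(2)·log₂(Q(2)/P(2)) = 0.25·log₂(0.25/0.0116) = 1.10743
  Q(3)·log₂(Q(3)/P(3)) = 0.25·log₂(0.25/0.6915) = -0.36695
  Q(4)·log₂(Q(4)/P(4)) = 0.25·log₂(0.25/0.0619) = 0.50348

D_KL(Q||P) = 0.02232 + 1.10743 - 0.36695 + 0.50348 = 1.26628 ≈ 1.2663 bits

These are NOT equal (difference: 0.4483 bits). KL divergence is asymmetric: D_KL(P||Q) ≠ D_KL(Q||P) in general.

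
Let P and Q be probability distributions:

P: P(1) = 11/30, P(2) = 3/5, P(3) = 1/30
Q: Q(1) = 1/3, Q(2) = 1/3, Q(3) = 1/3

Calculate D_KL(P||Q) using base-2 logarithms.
0.4485 bits

D_KL(P||Q) = Σ P(x) log₂(P(x)/Q(x))

Computing term by term:
  P(1)·log₂(P(1)/Q(1)) = (11/30)·log₂((11/30)/(1/3)) = 0.05042
  P(2)·log₂(P(2)/Q(2)) = (3/5)·log₂((3/5)/(1/3)) = 0.50880
  P(3)·log₂(P(3)/Q(3)) = (1/30)·log₂((1/30)/(1/3)) = -0.11073

D_KL(P||Q) = 0.05042 + 0.50880 - 0.11073 = 0.44849 ≈ 0.4485 bits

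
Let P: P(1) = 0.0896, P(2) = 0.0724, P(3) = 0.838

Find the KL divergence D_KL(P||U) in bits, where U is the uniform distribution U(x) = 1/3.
0.7852 bits

U(i) = 1/3 for all i

D_KL(P||U) = Σ P(x) log₂(P(x) / (1/3))
           = Σ P(x) log₂(P(x)) + log₂(3)
           = log₂(3) - H(P)

H(P) = -Σ P(x) log₂(P(x)):
  -P(1)·log₂(P(1)) = -(0.0896)·log₂(0.0896) = 0.31184
  -P(2)·log₂(P(2)) = -(0.0724)·log₂(0.0724) = 0.27424
  -P(3)·log₂(P(3)) = -(0.838)·log₂(0.838) = 0.21367
H(P) = 0.31184 + 0.27424 + 0.21367 = 0.79975 bits

log₂(3) = 1.58496 bits

D_KL(P||U) = 1.58496 - 0.79975 = 0.78521 ≈ 0.7852 bits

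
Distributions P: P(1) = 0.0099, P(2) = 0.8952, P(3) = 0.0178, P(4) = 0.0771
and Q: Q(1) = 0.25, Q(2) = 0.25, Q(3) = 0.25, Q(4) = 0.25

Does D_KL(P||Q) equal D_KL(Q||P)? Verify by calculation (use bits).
D_KL(P||Q) = 1.4026 bits, D_KL(Q||P) = 2.0818 bits. No — D_KL(P||Q) ≠ D_KL(Q||P) for this pair.

D_KL(P||Q) = Σ P(x) log₂(P(x)/Q(x))

Computing term by term:
  P(1)·log₂(P(1)/Q(1)) = 0.0099·log₂(0.0099/0.25) = -0.04612
  P(2)·log₂(P(2)/Q(2)) = 0.8952·log₂(0.8952/0.25) = 1.64742
  P(3)·log₂(P(3)/Q(3)) = 0.0178·log₂(0.0178/0.25) = -0.06785
  P(4)·log₂(P(4)/Q(4)) = 0.0771·log₂(0.0771/0.25) = -0.13085

D_KL(P||Q) = -0.04612 + 1.64742 - 0.06785 - 0.13085 = 1.40260 ≈ 1.4026 bits

D_KL(Q||P) = Σ Q(x) log₂(Q(x)/P(x))

Computing term by term:
  Q(1)·log₂(Q(1)/P(1)) = 0.25·log₂(0.25/0.0099) = 1.16459
  Q(2)·log₂(Q(2)/P(2)) = 0.25·log₂(0.25/0.8952) = -0.46007
  Q(3)·log₂(Q(3)/P(3)) = 0.25·log₂(0.25/0.0178) = 0.95299
  Q(4)·log₂(Q(4)/P(4)) = 0.25·log₂(0.25/0.0771) = 0.42428

D_KL(Q||P) = 1.16459 - 0.46007 + 0.95299 + 0.42428 = 2.08179 ≈ 2.0818 bits

These are NOT equal (difference: 0.6792 bits). KL divergence is asymmetric: D_KL(P||Q) ≠ D_KL(Q||P) in general.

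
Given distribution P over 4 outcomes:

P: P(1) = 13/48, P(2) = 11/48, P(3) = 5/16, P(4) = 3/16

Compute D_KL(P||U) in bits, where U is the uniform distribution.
0.0253 bits

U(i) = 1/4 for all i

D_KL(P||U) = Σ P(x) log₂(P(x) / (1/4))
           = Σ P(x) log₂(P(x)) + log₂(4)
           = log₂(4) - H(P)

H(P) = -Σ P(x) log₂(P(x)):
  -P(1)·log₂(P(1)) = -(13/48)·log₂(13/48) = 0.51039
  -P(2)·log₂(P(2)) = -(11/48)·log₂(11/48) = 0.48710
  -P(3)·log₂(P(3)) = -(5/16)·log₂(5/16) = 0.52440
  -P(4)·log₂(P(4)) = -(3/16)·log₂(3/16) = 0.45282
H(P) = 0.51039 + 0.48710 + 0.52440 + 0.45282 = 1.97471 bits

log₂(4) = 2.00000 bits

D_KL(P||U) = 2.00000 - 1.97471 = 0.02529 ≈ 0.0253 bits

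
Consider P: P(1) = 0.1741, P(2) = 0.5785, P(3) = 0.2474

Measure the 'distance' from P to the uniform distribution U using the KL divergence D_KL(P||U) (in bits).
0.1906 bits

U(i) = 1/3 for all i

D_KL(P||U) = Σ P(x) log₂(P(x) / (1/3))
           = Σ P(x) log₂(P(x)) + log₂(3)
           = log₂(3) - H(P)

H(P) = -Σ P(x) log₂(P(x)):
  -P(1)·log₂(P(1)) = -(0.1741)·log₂(0.1741) = 0.43908
  -P(2)·log₂(P(2)) = -(0.5785)·log₂(0.5785) = 0.45679
  -P(3)·log₂(P(3)) = -(0.2474)·log₂(0.2474) = 0.49853
H(P) = 0.43908 + 0.45679 + 0.49853 = 1.39440 bits

log₂(3) = 1.58496 bits

D_KL(P||U) = 1.58496 - 1.39440 = 0.19056 ≈ 0.1906 bits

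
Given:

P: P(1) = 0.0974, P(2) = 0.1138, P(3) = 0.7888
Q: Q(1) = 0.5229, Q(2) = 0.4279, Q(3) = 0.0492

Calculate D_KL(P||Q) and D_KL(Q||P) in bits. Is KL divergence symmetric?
D_KL(P||Q) = 2.7039 bits, D_KL(Q||P) = 1.8885 bits. No, KL divergence is not symmetric.

D_KL(P||Q) = Σ P(x) log₂(P(x)/Q(x))

Computing term by term:
  P(1)·log₂(P(1)/Q(1)) = 0.0974·log₂(0.0974/0.5229) = -0.23615
  P(2)·log₂(P(2)/Q(2)) = 0.1138·log₂(0.1138/0.4279) = -0.21745
  P(3)·log₂(P(3)/Q(3)) = 0.7888·log₂(0.7888/0.0492) = 3.15751

D_KL(P||Q) = -0.23615 - 0.21745 + 3.15751 = 2.70391 ≈ 2.7039 bits

D_KL(Q||P) = Σ Q(x) log₂(Q(x)/P(x))

Computing term by term:
  Q(1)·log₂(Q(1)/P(1)) = 0.5229·log₂(0.5229/0.0974) = 1.26779
  Q(2)·log₂(Q(2)/P(2)) = 0.4279·log₂(0.4279/0.1138) = 0.81762
  Q(3)·log₂(Q(3)/P(3)) = 0.0492·log₂(0.0492/0.7888) = -0.19694

D_KL(Q||P) = 1.26779 + 0.81762 - 0.19694 = 1.88847 ≈ 1.8885 bits

These are NOT equal (difference: 0.8154 bits). KL divergence is asymmetric: D_KL(P||Q) ≠ D_KL(Q||P) in general.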